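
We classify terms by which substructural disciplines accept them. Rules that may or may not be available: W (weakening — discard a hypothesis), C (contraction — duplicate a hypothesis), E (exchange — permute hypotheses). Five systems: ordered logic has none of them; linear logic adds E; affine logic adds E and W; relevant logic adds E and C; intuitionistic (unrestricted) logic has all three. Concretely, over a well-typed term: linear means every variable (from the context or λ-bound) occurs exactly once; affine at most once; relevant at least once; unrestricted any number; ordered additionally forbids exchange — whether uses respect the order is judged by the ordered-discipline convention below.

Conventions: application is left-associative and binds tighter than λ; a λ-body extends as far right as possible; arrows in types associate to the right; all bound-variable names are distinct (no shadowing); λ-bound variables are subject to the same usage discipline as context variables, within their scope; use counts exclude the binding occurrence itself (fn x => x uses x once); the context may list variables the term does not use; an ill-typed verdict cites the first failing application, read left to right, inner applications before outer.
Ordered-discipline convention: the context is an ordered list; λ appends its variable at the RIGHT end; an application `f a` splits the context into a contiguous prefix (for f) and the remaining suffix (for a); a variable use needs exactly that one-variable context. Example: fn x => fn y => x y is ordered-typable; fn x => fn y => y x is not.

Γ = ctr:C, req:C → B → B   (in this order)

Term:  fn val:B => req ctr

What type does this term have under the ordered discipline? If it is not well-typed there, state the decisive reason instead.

not well-typed under ordered — val never used (weakening)
usage: ctr: 1, req: 1, val (bound): 0
order of uses: req, ctr
typing: ✓ — B → B → B
per-discipline verdicts: ordered ✗; linear ✗; affine ✓; relevant ✗; unrestricted ✓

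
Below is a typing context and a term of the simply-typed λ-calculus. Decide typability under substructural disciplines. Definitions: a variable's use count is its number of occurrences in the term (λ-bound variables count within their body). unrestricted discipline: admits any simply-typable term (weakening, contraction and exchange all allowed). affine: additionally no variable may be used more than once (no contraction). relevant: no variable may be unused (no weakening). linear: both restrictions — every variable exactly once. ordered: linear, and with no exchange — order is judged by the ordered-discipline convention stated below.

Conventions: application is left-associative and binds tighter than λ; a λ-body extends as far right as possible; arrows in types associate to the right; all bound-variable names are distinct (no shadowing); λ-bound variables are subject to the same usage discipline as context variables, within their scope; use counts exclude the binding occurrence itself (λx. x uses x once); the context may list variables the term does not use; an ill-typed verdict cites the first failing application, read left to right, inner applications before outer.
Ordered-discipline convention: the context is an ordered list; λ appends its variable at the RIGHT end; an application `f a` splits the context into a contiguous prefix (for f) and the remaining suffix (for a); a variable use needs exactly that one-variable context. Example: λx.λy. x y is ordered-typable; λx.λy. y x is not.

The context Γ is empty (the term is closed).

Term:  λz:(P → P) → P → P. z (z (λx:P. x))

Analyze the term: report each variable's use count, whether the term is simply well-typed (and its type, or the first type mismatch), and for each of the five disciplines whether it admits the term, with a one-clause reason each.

variable uses: z (bound): 2; x (bound): 1
order of uses: z, z, x
typing: ✓ — ((P → P) → P → P) → P → P
ordered: ✗, repeated use of z ×2
linear: ✗, repeated use of z ×2
affine: ✗, repeated use of z ×2
relevant: ✓, at least one use each (z, x)
unrestricted: ✓, typability at ((P → P) → P → P) → P → P is all that's needed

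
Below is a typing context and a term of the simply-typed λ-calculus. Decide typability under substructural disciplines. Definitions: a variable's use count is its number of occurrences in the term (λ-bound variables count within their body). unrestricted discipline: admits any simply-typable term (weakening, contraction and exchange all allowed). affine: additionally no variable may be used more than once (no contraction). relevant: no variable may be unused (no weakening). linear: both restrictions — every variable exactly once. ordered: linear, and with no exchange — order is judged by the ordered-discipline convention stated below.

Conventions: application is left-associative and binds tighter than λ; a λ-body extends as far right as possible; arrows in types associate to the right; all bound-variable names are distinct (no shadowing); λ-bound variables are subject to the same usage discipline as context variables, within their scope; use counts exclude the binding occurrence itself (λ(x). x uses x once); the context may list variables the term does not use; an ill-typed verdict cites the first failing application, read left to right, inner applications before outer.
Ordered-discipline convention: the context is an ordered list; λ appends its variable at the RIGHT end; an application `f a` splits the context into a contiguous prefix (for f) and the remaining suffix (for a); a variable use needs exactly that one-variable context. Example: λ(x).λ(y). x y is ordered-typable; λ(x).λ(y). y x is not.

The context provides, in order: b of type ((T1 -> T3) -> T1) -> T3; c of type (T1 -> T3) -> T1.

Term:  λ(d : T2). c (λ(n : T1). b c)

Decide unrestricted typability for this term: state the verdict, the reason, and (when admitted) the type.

yes — well-typed at T2 -> T1; no restrictions here; term : T2 -> T1
variable uses: b=1; c=2; d [bound]=0; n [bound]=0
use order (left to right): c, b, c
typing: well-typed at T2 -> T1
all disciplines: ordered ✗ | linear ✗ | affine ✗ | relevant ✗ | unrestricted ✓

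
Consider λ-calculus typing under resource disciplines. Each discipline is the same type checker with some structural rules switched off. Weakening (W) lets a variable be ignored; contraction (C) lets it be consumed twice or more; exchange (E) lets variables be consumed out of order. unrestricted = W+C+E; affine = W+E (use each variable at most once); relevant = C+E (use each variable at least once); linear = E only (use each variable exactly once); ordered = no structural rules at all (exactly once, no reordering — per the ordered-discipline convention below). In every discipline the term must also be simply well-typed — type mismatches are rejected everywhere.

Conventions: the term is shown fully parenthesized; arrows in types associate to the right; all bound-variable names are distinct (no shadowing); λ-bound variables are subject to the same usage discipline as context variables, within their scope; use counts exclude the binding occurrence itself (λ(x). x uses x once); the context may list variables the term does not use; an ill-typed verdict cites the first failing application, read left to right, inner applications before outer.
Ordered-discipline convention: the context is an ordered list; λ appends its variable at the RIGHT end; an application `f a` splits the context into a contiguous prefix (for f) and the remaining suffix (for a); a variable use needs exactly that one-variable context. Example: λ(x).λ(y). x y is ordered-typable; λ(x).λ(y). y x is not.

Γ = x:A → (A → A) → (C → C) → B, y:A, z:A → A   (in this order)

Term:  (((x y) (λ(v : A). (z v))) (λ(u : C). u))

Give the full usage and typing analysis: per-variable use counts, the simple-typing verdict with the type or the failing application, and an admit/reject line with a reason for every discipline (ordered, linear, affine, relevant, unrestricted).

use counts: x: 1×, y: 1×, z: 1×, v [bound]: 1×, u [bound]: 1×
uses in reading order: x, y, z, v, u
typing: well-typed — term : B
ordered ✓ (x, y, z, v, u once each; derivable with no W/C/E)
linear ✓ (exactly-once usage across x, y, z, v, u)
affine ✓ (none of x, y, z, v, u used more than once)
relevant ✓ (at least one use each (x, y, z, v, u))
unrestricted ✓ (type-checks (B) and nothing is barred)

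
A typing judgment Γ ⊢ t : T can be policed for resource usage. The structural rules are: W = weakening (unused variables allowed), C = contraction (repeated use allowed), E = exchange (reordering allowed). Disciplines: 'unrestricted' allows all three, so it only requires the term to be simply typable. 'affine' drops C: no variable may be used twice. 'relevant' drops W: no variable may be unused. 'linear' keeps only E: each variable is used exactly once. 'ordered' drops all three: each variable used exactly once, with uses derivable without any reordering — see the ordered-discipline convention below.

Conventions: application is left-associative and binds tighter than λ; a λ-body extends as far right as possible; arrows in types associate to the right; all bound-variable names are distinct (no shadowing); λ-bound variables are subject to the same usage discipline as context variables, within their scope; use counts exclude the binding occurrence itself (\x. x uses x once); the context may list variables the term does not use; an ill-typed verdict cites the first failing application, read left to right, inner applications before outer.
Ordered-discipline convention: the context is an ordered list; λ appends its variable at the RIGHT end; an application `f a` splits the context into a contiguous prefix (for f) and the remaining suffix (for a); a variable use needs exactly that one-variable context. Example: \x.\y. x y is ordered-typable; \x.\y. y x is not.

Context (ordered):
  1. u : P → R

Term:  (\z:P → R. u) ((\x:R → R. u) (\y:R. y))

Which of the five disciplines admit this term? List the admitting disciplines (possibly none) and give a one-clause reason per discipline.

admitted by: unrestricted
variable uses: u ×2, z (λ-bound) ×0, x (λ-bound) ×0, y (λ-bound) ×1
uses in reading order: u, u, y
typing: well-typed — term : P → R
ordered: ✗ — uses contraction: u ×2; z, x never used (weakening)
linear: ✗ — uses contraction: u ×2; z, x never used (weakening)
affine: ✗ — uses contraction: u ×2
relevant: ✗ — z, x never used (weakening)
unrestricted: ✓ — simply typable at P → R; W, C, E all held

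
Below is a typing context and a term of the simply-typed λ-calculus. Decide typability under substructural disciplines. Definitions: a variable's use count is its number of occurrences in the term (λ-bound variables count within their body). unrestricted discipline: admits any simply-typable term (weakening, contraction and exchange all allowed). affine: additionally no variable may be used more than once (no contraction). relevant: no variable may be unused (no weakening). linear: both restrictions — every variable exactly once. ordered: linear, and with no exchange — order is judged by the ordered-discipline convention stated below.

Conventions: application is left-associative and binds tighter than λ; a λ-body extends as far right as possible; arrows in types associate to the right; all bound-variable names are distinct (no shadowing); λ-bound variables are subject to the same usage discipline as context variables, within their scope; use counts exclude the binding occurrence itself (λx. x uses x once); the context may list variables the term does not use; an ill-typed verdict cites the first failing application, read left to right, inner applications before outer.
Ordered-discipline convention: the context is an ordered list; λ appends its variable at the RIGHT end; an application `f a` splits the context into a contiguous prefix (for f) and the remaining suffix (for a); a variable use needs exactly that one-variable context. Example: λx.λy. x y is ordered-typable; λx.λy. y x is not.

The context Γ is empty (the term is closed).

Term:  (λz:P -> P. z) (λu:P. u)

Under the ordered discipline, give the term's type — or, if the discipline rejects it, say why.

term : P -> P
variable uses: z [bound]: 1×, u [bound]: 1×
use order (left to right): z, u
typing: the term checks, with type P -> P
across the five disciplines: ordered ✓; linear ✓; affine ✓; relevant ✓; unrestricted ✓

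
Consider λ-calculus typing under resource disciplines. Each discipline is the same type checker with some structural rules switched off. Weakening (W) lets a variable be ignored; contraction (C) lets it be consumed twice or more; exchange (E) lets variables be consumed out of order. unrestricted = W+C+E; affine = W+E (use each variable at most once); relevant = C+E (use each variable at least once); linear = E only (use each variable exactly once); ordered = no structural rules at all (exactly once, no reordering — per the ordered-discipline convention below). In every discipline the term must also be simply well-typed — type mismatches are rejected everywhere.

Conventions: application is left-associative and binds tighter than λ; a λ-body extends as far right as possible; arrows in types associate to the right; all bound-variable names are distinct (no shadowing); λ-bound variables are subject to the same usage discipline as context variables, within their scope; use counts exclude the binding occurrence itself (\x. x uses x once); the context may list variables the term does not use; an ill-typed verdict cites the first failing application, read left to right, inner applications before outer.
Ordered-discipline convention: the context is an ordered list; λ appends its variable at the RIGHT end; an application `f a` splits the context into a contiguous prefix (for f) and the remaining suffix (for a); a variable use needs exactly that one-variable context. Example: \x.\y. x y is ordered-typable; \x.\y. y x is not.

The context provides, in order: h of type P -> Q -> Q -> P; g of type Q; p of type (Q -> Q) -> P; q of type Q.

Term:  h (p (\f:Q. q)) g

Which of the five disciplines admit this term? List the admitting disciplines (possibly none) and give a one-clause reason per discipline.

admitted in: affine, unrestricted
usage: h: 1×, g: 1×, p: 1×, q: 1×, f [bound]: 0×
use order (left to right): h, p, q, g
typing: well-typed at Q -> P
ordered: ✗ — needs weakening: f unused
linear: ✗ — needs weakening: f unused
affine: ✓ — no duplicate uses among h, g, p, q, f
relevant: ✗ — needs weakening: f unused
unrestricted: ✓ — simply typable at Q -> P; W, C, E all held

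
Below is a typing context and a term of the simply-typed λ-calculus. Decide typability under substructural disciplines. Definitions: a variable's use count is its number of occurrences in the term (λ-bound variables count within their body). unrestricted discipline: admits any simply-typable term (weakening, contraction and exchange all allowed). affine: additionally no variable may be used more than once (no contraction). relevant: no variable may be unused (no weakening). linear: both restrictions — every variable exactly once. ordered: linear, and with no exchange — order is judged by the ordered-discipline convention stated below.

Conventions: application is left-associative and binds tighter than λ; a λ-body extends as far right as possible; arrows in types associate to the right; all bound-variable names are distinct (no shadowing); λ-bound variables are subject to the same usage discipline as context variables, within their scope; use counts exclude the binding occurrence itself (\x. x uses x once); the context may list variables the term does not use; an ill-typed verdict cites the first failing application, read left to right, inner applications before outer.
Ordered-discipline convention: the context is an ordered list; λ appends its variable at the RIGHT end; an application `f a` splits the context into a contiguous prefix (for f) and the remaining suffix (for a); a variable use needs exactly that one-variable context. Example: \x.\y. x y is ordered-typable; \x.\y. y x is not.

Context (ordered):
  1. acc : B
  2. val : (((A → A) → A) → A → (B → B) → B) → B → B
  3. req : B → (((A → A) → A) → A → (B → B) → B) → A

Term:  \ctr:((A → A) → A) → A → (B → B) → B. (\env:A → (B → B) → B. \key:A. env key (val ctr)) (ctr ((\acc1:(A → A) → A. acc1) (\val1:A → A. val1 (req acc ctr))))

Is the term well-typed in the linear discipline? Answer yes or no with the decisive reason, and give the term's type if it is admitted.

no — ctr ×3 used more than once (contraction)
use counts: acc: 1×; val: 1×; req: 1×; ctr (bound): 3×; env (bound): 1×; key (bound): 1×; acc1 (bound): 1×; val1 (bound): 1×
left-to-right use order: env, key, val, ctr, ctr, acc1, val1, req, acc, ctr
typing: well-typed at (((A → A) → A) → A → (B → B) → B) → A → B
across the five disciplines: ordered ✗ | linear ✗ | affine ✗ | relevant ✓ | unrestricted ✓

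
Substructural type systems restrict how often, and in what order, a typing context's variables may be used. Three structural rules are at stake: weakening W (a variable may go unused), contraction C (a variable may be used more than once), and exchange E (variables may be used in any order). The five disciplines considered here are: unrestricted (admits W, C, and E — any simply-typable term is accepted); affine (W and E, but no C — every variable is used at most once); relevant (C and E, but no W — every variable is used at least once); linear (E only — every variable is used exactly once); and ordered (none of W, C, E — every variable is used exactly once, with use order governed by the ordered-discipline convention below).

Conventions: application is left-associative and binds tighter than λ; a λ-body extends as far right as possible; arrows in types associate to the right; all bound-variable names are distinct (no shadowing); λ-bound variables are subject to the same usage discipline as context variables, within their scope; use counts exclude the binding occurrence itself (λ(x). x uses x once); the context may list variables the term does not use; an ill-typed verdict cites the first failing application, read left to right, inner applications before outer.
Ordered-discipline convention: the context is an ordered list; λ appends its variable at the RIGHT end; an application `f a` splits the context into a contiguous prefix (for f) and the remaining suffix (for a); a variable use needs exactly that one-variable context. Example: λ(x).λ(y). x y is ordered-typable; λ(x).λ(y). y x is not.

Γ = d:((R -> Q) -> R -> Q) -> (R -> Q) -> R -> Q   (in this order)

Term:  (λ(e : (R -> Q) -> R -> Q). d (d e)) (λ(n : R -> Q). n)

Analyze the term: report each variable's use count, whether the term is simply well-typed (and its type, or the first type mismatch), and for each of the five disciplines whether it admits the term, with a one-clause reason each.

use counts: d ×2; e (λ-bound) ×1; n (λ-bound) ×1
uses in reading order: d, d, e, n
typing: ✓ — (R -> Q) -> R -> Q
ordered: ✗ — d ×2 used more than once (contraction)
linear: ✗ — d ×2 used more than once (contraction)
affine: ✗ — d ×2 used more than once (contraction)
relevant: ✓ — d, e, n: all used, weakening unneeded
unrestricted: ✓ — type-checks ((R -> Q) -> R -> Q) and nothing is barred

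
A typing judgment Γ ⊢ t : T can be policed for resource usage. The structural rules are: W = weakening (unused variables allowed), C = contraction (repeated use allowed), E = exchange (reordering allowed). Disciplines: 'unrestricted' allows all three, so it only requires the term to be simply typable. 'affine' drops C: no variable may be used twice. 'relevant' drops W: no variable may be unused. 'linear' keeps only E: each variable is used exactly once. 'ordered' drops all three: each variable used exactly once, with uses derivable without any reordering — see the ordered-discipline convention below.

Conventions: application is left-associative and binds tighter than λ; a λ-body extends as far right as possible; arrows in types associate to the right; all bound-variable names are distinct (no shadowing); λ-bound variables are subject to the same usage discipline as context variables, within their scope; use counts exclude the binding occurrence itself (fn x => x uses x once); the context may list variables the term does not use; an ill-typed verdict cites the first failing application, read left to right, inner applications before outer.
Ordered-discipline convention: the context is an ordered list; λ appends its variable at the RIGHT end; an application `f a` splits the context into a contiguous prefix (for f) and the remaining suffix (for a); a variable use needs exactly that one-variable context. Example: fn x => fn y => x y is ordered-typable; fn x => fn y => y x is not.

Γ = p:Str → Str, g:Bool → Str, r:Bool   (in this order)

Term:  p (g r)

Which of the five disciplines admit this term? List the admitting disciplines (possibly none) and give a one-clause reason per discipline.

admitted by: ordered, linear, affine, relevant, unrestricted
usage: p=1, g=1, r=1
order of uses: p, g, r
typing: the term checks, with type Str
ordered: ✓, p, g, r once each; derivable with no W/C/E
linear: ✓, single use per variable (p, g, r)
affine: ✓, at most one use each (p, g, r)
relevant: ✓, every one of p, g, r appears
unrestricted: ✓, simply typable at Str; W, C, E all held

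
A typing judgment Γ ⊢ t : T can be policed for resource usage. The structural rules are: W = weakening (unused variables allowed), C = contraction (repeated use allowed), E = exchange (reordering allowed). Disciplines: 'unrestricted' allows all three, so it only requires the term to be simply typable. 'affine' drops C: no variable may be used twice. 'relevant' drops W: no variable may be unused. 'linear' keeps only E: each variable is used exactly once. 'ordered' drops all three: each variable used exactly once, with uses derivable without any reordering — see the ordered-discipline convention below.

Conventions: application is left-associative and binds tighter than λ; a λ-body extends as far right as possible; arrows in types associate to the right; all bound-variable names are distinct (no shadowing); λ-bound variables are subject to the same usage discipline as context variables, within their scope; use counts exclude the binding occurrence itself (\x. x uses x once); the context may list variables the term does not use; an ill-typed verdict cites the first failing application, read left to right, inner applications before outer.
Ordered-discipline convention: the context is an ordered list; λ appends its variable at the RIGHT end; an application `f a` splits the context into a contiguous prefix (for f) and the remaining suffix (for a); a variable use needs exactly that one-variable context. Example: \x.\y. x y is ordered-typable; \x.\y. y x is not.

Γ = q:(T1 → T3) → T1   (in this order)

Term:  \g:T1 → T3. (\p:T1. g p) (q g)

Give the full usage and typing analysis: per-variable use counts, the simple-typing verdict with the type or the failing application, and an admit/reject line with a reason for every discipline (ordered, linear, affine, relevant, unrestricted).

use counts: q=1; g (λ-bound)=2; p (λ-bound)=1
order of uses: g, p, q, g
typing: well-typed at (T1 → T3) → T3
ordered: ✗ — g ×2 used more than once (contraction)
linear: ✗ — g ×2 used more than once (contraction)
affine: ✗ — g ×2 used more than once (contraction)
relevant: ✓ — at least one use each (q, g, p)
unrestricted: ✓ — well-typed at (T1 → T3) → T3; no restrictions here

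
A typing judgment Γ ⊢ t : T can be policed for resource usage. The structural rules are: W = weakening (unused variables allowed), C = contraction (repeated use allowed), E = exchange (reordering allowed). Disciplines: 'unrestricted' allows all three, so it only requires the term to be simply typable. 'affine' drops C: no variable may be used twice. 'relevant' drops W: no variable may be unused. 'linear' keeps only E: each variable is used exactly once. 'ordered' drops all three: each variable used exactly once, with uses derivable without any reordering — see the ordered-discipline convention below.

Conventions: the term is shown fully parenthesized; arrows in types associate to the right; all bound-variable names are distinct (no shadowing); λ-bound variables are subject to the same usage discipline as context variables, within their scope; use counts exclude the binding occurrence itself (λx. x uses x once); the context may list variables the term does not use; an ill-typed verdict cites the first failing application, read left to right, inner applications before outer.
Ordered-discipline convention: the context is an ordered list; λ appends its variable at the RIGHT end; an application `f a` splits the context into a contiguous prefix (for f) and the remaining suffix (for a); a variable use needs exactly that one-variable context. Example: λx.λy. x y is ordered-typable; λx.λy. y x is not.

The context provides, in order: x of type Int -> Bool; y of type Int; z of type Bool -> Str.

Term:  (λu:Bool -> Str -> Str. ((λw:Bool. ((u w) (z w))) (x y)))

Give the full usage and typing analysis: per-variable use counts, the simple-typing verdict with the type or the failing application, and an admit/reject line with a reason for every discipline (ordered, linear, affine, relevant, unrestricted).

counts: x=1, y=1, z=1, u (λ-bound)=1, w (λ-bound)=2
order of uses: u, w, z, w, x, y
typing: the term checks, with type (Bool -> Str -> Str) -> Str
ordered: ✗ — uses contraction: w ×2
linear: ✗ — uses contraction: w ×2
affine: ✗ — uses contraction: w ×2
relevant: ✓ — at least one use each (x, y, z, u, w)
unrestricted: ✓ — type-checks ((Bool -> Str -> Str) -> Str) and nothing is barred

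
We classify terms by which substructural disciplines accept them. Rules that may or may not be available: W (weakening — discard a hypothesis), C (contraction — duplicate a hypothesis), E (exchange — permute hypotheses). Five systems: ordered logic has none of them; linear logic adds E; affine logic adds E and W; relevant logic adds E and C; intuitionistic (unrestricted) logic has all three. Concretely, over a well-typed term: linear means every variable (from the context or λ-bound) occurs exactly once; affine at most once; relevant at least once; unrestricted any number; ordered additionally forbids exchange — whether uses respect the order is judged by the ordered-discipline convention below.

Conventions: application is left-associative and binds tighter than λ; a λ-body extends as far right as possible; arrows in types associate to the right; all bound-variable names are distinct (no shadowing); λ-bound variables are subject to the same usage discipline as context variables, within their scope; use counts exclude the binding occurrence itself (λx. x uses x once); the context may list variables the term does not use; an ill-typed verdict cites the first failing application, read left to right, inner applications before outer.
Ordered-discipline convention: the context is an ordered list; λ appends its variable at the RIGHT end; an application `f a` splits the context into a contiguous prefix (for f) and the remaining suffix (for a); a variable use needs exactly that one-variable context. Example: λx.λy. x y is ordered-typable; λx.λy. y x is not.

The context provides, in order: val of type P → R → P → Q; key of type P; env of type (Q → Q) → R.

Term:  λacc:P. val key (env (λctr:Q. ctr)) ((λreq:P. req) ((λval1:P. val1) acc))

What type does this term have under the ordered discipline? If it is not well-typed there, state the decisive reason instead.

term : P → Q
use counts: val: 1; key: 1; env: 1; acc (bound): 1; ctr (bound): 1; req (bound): 1; val1 (bound): 1
uses in reading order: val, key, env, ctr, req, val1, acc
typing: well-typed — term : P → Q
all disciplines: ordered ✓, linear ✓, affine ✓, relevant ✓, unrestricted ✓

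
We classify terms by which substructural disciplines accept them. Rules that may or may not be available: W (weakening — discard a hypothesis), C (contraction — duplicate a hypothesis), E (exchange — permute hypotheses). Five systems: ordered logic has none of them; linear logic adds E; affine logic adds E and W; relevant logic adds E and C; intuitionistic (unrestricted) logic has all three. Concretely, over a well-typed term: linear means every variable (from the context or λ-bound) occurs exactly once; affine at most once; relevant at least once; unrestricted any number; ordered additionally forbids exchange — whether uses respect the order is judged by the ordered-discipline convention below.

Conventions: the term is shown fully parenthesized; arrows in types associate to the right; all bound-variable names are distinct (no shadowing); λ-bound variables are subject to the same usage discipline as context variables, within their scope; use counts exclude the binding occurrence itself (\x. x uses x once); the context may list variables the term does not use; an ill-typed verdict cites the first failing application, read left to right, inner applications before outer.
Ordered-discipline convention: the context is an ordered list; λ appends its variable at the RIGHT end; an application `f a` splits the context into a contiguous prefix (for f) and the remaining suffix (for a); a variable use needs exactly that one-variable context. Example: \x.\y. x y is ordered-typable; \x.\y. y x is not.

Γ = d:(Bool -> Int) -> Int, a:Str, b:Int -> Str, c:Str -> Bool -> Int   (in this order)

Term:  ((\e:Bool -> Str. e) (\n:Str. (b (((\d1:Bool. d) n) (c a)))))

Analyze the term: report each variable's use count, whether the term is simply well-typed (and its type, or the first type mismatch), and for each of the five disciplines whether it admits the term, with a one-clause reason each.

counts: d ×1, a ×1, b ×1, c ×1, e [bound] ×1, n [bound] ×1, d1 [bound] ×0
uses in reading order: e, b, d, n, c, a
typing: ill-typed: an argument Str mismatches the expected Bool
ordered ✗ (not simply typable)
linear ✗ (fails simple typing)
affine ✗ (a type mismatch blocks all five)
relevant ✗ (the type mismatch rejects it)
unrestricted ✗ (not simply typable)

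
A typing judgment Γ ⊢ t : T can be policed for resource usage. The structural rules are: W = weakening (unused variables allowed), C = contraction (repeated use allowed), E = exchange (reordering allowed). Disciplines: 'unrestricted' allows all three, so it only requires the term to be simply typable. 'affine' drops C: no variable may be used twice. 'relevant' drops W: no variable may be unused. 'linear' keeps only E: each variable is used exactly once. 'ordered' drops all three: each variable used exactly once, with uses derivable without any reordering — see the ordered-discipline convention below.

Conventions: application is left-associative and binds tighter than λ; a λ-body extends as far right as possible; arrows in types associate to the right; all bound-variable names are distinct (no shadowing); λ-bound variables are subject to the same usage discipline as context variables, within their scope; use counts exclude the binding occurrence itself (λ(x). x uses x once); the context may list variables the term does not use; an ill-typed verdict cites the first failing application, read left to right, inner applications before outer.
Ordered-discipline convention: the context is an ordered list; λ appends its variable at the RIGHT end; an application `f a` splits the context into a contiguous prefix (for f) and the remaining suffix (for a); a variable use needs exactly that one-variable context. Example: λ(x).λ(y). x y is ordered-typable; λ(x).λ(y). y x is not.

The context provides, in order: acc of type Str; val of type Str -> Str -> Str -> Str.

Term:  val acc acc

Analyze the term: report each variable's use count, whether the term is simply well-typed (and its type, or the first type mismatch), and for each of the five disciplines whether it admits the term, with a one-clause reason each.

variable uses: acc: 2×, val: 1×
left-to-right use order: val, acc, acc
typing: well-typed — term : Str -> Str
ordered ✗ (acc ×2 used more than once (contraction))
linear ✗ (acc ×2 used more than once (contraction))
affine ✗ (acc ×2 used more than once (contraction))
relevant ✓ (acc, val: all used, weakening unneeded)
unrestricted ✓ (well-typed at Str -> Str; no restrictions here)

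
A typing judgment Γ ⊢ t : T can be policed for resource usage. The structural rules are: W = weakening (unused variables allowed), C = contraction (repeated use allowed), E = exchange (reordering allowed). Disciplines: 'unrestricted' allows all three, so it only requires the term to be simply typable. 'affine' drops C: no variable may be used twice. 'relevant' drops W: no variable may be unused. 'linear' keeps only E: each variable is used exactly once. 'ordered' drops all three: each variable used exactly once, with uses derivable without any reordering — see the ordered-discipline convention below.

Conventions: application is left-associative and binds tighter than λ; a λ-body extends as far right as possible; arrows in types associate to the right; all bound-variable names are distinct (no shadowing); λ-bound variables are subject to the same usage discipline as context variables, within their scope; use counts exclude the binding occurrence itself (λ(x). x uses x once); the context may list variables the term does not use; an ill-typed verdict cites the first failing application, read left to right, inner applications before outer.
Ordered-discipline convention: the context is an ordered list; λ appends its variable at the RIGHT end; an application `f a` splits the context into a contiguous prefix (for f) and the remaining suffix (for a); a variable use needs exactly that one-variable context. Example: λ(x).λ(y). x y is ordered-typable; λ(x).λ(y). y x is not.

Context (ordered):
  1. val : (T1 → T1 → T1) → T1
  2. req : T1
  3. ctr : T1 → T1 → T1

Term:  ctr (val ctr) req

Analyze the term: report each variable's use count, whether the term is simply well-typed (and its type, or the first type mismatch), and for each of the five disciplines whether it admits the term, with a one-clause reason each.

counts: val: 1×, req: 1×, ctr: 2×
use order (left to right): ctr, val, ctr, req
typing: well-typed — term : T1
ordered: ✗ — ctr ×2 used more than once (contraction)
linear: ✗ — ctr ×2 used more than once (contraction)
affine: ✗ — ctr ×2 used more than once (contraction)
relevant: ✓ — at least one use each (val, req, ctr)
unrestricted: ✓ — typability at T1 is all that's needed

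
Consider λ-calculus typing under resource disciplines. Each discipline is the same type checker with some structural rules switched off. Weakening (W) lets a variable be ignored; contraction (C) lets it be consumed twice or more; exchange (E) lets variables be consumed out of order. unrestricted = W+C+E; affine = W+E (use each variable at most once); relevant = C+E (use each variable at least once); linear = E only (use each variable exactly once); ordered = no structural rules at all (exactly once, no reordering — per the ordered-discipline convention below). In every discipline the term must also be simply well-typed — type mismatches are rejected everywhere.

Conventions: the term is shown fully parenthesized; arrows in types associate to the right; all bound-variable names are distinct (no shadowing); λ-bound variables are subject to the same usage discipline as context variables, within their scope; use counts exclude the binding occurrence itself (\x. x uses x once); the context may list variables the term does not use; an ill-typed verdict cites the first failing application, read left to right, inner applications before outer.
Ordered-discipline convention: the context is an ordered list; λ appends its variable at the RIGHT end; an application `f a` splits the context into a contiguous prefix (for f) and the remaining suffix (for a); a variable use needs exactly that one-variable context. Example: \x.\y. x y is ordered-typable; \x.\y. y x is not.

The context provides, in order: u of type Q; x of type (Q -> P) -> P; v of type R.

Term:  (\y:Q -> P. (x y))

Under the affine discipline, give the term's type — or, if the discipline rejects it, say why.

term : (Q -> P) -> P
usage: u: 0, x: 1, v: 0, y (bound): 1
uses in reading order: x, y
typing: well-typed at (Q -> P) -> P
summary: ordered ✗, linear ✗, affine ✓, relevant ✗, unrestricted ✓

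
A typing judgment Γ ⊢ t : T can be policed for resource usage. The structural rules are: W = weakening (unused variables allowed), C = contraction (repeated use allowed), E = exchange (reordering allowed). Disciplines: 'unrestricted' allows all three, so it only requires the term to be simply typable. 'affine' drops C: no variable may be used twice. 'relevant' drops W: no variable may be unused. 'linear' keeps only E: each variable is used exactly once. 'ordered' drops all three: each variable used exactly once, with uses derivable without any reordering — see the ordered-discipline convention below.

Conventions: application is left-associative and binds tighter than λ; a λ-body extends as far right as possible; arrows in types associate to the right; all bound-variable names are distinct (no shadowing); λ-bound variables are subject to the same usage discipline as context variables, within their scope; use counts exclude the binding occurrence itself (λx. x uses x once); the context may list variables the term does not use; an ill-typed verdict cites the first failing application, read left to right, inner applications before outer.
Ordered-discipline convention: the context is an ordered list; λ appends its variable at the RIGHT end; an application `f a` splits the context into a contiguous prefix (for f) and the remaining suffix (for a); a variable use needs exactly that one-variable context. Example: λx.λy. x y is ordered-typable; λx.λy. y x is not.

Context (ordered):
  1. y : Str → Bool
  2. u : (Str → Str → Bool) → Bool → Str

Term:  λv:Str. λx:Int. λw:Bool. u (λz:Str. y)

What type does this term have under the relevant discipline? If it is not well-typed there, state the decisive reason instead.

not well-typed under relevant — v, x, w, z never used (weakening)
counts: y: 1; u: 1; v [bound]: 0; x [bound]: 0; w [bound]: 0; z [bound]: 0
uses in reading order: u, y
typing: well-typed at Str → Int → Bool → Bool → Str
per-discipline verdicts: ordered ✗, linear ✗, affine ✓, relevant ✗, unrestricted ✓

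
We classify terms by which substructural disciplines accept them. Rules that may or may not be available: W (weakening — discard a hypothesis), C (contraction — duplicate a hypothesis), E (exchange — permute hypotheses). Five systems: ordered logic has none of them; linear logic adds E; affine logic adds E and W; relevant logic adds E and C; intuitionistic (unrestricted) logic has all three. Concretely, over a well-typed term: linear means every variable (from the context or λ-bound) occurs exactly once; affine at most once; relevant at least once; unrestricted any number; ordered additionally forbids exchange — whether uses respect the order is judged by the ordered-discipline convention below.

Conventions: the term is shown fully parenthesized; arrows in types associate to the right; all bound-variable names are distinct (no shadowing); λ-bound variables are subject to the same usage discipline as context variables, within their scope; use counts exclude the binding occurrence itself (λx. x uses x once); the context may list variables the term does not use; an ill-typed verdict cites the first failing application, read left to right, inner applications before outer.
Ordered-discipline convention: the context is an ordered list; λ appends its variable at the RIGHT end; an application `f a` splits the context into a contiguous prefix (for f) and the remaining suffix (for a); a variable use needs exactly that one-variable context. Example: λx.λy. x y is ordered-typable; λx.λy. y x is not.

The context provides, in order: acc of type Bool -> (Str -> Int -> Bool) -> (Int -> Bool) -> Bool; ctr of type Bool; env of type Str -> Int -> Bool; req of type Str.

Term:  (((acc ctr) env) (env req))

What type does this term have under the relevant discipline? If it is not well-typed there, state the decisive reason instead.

term : Bool
use counts: acc: 1×, ctr: 1×, env: 2×, req: 1×
uses in reading order: acc, ctr, env, env, req
typing: well-typed at Bool
per-discipline verdicts: ordered ✗ | linear ✗ | affine ✗ | relevant ✓ | unrestricted ✓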